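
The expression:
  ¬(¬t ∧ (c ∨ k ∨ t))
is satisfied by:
  {t: True, c: False, k: False}
  {t: True, k: True, c: False}
  {t: True, c: True, k: False}
  {t: True, k: True, c: True}
  {k: False, c: False, t: False}


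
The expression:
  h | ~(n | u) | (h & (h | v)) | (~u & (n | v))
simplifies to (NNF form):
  h | ~u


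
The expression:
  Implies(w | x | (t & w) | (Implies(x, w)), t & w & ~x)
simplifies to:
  t & w & ~x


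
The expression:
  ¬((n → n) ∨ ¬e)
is never true.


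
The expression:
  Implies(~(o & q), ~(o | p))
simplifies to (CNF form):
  (o | ~o) & (o | ~p) & (q | ~o) & (q | ~p)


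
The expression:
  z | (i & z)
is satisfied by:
  {z: True}


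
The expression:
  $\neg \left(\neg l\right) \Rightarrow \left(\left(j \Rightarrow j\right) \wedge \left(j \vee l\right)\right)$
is always true.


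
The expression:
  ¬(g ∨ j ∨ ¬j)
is never true.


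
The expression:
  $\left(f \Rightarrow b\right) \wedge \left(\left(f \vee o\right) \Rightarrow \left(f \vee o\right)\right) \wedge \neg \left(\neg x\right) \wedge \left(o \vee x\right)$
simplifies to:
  $x \wedge \left(b \vee \neg f\right)$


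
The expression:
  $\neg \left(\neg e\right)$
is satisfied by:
  {e: True}


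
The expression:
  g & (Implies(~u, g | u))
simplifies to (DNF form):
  g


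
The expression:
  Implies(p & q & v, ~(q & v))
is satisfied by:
  {p: False, v: False, q: False}
  {q: True, p: False, v: False}
  {v: True, p: False, q: False}
  {q: True, v: True, p: False}
  {p: True, q: False, v: False}
  {q: True, p: True, v: False}
  {v: True, p: True, q: False}


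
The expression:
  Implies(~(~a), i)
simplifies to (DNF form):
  i | ~a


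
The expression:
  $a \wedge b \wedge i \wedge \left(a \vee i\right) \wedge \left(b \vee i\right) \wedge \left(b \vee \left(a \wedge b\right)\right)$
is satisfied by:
  {a: True, i: True, b: True}


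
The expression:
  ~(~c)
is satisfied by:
  {c: True}


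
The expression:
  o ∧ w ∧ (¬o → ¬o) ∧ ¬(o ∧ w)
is never true.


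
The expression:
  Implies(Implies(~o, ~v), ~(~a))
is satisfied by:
  {a: True, v: True, o: False}
  {a: True, v: False, o: False}
  {a: True, o: True, v: True}
  {a: True, o: True, v: False}
  {v: True, o: False, a: False}


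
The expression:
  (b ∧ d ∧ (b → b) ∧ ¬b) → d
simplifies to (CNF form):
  True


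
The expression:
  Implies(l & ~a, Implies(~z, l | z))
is always true.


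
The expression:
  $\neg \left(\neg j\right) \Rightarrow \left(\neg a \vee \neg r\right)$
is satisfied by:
  {a: False, r: False, j: False}
  {j: True, a: False, r: False}
  {r: True, a: False, j: False}
  {j: True, r: True, a: False}
  {a: True, j: False, r: False}
  {j: True, a: True, r: False}
  {r: True, a: True, j: False}


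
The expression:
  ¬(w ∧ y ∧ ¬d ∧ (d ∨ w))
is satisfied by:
  {d: True, w: False, y: False}
  {w: False, y: False, d: False}
  {d: True, y: True, w: False}
  {y: True, w: False, d: False}
  {d: True, w: True, y: False}
  {w: True, d: False, y: False}
  {d: True, y: True, w: True}


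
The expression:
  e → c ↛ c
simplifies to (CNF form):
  ¬e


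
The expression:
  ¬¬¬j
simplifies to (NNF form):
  ¬j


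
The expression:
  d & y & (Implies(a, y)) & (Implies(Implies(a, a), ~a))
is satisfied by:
  {d: True, y: True, a: False}


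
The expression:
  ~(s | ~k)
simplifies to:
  k & ~s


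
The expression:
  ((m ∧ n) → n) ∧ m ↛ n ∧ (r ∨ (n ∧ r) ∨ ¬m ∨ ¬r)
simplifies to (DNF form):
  m ∧ ¬n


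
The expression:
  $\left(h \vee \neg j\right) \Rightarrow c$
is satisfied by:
  {c: True, j: True, h: False}
  {c: True, j: False, h: False}
  {c: True, h: True, j: True}
  {c: True, h: True, j: False}
  {j: True, h: False, c: False}


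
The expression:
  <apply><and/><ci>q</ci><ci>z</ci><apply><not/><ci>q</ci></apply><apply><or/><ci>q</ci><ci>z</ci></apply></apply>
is never true.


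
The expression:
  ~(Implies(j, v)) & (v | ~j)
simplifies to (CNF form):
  False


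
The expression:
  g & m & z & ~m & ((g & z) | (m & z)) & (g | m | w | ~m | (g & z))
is never true.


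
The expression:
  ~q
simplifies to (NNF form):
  ~q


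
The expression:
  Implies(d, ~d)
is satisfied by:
  {d: False}


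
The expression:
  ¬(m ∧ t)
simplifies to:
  ¬m ∨ ¬t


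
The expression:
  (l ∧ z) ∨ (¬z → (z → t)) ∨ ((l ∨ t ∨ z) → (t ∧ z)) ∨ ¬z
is always true.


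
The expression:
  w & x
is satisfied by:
  {w: True, x: True}


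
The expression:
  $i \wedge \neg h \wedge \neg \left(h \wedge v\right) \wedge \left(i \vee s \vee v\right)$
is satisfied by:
  {i: True, h: False}


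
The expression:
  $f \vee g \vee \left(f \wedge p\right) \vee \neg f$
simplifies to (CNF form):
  $\text{True}$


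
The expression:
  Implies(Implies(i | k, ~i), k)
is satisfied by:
  {i: True, k: True}
  {i: True, k: False}
  {k: True, i: False}


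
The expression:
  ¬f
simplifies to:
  ¬f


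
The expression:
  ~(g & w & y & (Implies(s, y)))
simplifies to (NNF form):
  ~g | ~w | ~y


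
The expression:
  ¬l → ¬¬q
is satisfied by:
  {q: True, l: True}
  {q: True, l: False}
  {l: True, q: False}


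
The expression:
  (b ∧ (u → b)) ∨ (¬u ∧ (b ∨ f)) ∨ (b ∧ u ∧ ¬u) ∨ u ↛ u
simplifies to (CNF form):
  (b ∨ f) ∧ (b ∨ ¬u)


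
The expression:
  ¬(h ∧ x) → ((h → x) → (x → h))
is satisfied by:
  {h: True, x: False}
  {x: False, h: False}
  {x: True, h: True}


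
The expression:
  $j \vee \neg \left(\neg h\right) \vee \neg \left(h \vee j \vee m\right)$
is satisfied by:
  {h: True, j: True, m: False}
  {h: True, j: False, m: False}
  {j: True, h: False, m: False}
  {h: False, j: False, m: False}
  {h: True, m: True, j: True}
  {h: True, m: True, j: False}
  {m: True, j: True, h: False}


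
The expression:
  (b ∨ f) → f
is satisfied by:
  {f: True, b: False}
  {b: False, f: False}
  {b: True, f: True}


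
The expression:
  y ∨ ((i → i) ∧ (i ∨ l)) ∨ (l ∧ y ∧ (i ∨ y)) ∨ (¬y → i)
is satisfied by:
  {i: True, y: True, l: True}
  {i: True, y: True, l: False}
  {i: True, l: True, y: False}
  {i: True, l: False, y: False}
  {y: True, l: True, i: False}
  {y: True, l: False, i: False}
  {l: True, y: False, i: False}


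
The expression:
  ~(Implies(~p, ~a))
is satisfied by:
  {a: True, p: False}


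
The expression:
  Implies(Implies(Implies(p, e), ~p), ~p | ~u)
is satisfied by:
  {e: True, p: False, u: False}
  {p: False, u: False, e: False}
  {e: True, u: True, p: False}
  {u: True, p: False, e: False}
  {e: True, p: True, u: False}
  {p: True, e: False, u: False}
  {e: True, u: True, p: True}


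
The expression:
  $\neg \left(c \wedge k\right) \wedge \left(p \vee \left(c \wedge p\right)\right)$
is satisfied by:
  {p: True, k: False, c: False}
  {p: True, c: True, k: False}
  {p: True, k: True, c: False}


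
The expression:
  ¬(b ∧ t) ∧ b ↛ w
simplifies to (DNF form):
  b ∧ ¬t ∧ ¬w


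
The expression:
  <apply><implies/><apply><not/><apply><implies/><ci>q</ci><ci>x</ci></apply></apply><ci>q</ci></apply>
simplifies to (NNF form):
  <true/>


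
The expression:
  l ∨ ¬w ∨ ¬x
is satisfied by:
  {l: True, w: False, x: False}
  {w: False, x: False, l: False}
  {x: True, l: True, w: False}
  {x: True, w: False, l: False}
  {l: True, w: True, x: False}
  {w: True, l: False, x: False}
  {x: True, w: True, l: True}


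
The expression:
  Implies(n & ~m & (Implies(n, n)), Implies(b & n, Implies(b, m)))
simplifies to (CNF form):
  m | ~b | ~n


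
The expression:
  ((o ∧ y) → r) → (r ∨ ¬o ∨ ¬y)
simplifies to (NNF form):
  True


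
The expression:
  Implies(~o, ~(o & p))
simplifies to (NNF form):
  True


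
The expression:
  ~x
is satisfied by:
  {x: False}


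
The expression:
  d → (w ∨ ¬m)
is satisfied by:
  {w: True, m: False, d: False}
  {m: False, d: False, w: False}
  {w: True, d: True, m: False}
  {d: True, m: False, w: False}
  {w: True, m: True, d: False}
  {m: True, w: False, d: False}
  {w: True, d: True, m: True}


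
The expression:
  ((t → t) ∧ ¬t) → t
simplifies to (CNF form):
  t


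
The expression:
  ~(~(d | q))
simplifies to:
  d | q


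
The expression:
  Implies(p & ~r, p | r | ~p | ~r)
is always true.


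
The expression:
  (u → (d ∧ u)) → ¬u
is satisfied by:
  {u: False, d: False}
  {d: True, u: False}
  {u: True, d: False}


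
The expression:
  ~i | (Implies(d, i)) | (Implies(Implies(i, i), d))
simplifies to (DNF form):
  True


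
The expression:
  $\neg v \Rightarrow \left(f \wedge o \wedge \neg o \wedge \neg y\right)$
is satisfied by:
  {v: True}


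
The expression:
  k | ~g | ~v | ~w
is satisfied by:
  {k: True, w: False, v: False, g: False}
  {k: False, w: False, v: False, g: False}
  {g: True, k: True, w: False, v: False}
  {g: True, k: False, w: False, v: False}
  {k: True, v: True, g: False, w: False}
  {v: True, g: False, w: False, k: False}
  {g: True, v: True, k: True, w: False}
  {g: True, v: True, k: False, w: False}
  {k: True, w: True, g: False, v: False}
  {w: True, g: False, v: False, k: False}
  {k: True, g: True, w: True, v: False}
  {g: True, w: True, k: False, v: False}
  {k: True, v: True, w: True, g: False}
  {v: True, w: True, g: False, k: False}
  {g: True, v: True, w: True, k: True}


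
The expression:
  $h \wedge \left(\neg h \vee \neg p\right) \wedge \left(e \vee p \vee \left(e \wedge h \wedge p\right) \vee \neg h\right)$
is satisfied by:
  {h: True, e: True, p: False}


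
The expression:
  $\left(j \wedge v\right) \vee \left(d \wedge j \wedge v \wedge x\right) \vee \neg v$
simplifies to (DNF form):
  $j \vee \neg v$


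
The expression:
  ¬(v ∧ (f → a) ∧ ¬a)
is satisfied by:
  {a: True, f: True, v: False}
  {a: True, f: False, v: False}
  {f: True, a: False, v: False}
  {a: False, f: False, v: False}
  {a: True, v: True, f: True}
  {a: True, v: True, f: False}
  {v: True, f: True, a: False}


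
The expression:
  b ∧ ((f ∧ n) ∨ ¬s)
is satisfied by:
  {n: True, b: True, f: True, s: False}
  {n: True, b: True, f: False, s: False}
  {b: True, f: True, n: False, s: False}
  {b: True, n: False, f: False, s: False}
  {n: True, s: True, b: True, f: True}


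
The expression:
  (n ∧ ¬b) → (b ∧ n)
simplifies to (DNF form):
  b ∨ ¬n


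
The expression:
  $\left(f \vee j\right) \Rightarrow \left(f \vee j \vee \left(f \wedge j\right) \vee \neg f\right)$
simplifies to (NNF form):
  $\text{True}$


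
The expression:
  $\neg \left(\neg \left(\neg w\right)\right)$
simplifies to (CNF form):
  $\neg w$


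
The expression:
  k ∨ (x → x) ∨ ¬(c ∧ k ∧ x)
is always true.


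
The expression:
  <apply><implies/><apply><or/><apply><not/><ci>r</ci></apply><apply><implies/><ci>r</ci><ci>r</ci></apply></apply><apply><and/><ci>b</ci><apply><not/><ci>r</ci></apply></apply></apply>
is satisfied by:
  {b: True, r: False}


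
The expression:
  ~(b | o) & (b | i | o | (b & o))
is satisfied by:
  {i: True, o: False, b: False}


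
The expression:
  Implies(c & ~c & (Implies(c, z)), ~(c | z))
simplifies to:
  True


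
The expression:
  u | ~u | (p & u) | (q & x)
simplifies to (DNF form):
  True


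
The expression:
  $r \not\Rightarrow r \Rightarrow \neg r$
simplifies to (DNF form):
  $\text{True}$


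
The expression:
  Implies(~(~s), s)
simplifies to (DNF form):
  True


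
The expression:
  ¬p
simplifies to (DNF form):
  ¬p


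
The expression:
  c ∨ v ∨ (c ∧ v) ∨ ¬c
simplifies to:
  True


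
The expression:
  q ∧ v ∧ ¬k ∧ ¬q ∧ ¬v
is never true.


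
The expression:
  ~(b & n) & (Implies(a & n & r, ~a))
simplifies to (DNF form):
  ~n | (~a & ~b) | (~b & ~r)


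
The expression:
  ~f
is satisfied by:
  {f: False}


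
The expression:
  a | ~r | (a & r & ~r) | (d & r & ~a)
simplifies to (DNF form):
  a | d | ~r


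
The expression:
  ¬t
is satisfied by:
  {t: False}


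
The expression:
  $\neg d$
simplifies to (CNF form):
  $\neg d$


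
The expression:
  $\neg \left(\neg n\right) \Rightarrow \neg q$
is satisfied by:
  {q: False, n: False}
  {n: True, q: False}
  {q: True, n: False}


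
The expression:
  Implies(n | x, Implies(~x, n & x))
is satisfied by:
  {x: True, n: False}
  {n: False, x: False}
  {n: True, x: True}


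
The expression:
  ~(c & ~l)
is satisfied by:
  {l: True, c: False}
  {c: False, l: False}
  {c: True, l: True}


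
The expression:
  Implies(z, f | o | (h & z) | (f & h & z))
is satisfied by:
  {o: True, h: True, f: True, z: False}
  {o: True, h: True, f: False, z: False}
  {o: True, f: True, h: False, z: False}
  {o: True, f: False, h: False, z: False}
  {h: True, f: True, o: False, z: False}
  {h: True, o: False, f: False, z: False}
  {h: False, f: True, o: False, z: False}
  {h: False, o: False, f: False, z: False}
  {o: True, z: True, h: True, f: True}
  {o: True, z: True, h: True, f: False}
  {o: True, z: True, f: True, h: False}
  {o: True, z: True, f: False, h: False}
  {z: True, h: True, f: True, o: False}
  {z: True, h: True, f: False, o: False}
  {z: True, f: True, h: False, o: False}


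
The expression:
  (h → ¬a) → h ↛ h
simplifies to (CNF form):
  a ∧ h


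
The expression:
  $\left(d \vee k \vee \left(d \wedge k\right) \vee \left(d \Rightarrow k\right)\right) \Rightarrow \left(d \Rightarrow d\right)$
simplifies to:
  $\text{True}$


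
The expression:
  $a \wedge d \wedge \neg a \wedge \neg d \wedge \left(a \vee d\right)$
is never true.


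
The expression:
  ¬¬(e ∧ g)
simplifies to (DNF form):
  e ∧ g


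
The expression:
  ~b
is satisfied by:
  {b: False}


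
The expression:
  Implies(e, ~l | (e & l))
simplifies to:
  True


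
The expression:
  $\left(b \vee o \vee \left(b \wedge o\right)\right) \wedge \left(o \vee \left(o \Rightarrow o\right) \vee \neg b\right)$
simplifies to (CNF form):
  $b \vee o$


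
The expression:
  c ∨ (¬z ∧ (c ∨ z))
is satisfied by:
  {c: True}


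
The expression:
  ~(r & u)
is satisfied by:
  {u: False, r: False}
  {r: True, u: False}
  {u: True, r: False}


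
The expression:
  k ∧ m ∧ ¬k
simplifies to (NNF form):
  False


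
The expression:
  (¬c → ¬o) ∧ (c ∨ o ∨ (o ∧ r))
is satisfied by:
  {c: True}


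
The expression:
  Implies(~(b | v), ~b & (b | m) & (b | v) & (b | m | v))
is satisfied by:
  {b: True, v: True}
  {b: True, v: False}
  {v: True, b: False}


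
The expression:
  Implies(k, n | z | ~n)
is always true.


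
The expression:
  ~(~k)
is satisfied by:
  {k: True}


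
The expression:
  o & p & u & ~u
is never true.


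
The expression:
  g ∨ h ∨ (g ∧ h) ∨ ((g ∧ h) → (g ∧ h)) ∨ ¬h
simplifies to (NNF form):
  True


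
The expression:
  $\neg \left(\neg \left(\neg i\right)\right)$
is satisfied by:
  {i: False}


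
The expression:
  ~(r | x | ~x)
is never true.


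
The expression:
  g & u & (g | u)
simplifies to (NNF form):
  g & u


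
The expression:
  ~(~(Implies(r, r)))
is always true.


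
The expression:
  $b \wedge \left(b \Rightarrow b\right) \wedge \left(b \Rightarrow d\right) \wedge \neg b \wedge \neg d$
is never true.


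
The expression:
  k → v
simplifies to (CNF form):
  v ∨ ¬k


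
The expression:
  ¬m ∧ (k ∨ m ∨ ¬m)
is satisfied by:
  {m: False}


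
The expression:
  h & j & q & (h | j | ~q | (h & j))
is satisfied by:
  {h: True, j: True, q: True}


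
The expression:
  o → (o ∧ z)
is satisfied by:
  {z: True, o: False}
  {o: False, z: False}
  {o: True, z: True}


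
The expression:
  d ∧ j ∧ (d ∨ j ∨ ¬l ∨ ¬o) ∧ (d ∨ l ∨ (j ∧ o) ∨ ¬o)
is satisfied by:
  {j: True, d: True}


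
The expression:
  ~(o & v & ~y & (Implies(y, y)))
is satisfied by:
  {y: True, v: False, o: False}
  {v: False, o: False, y: False}
  {y: True, o: True, v: False}
  {o: True, v: False, y: False}
  {y: True, v: True, o: False}
  {v: True, y: False, o: False}
  {y: True, o: True, v: True}


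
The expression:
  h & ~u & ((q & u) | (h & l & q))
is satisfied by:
  {h: True, q: True, l: True, u: False}


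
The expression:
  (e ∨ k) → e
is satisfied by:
  {e: True, k: False}
  {k: False, e: False}
  {k: True, e: True}


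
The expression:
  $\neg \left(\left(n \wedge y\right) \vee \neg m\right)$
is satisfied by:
  {m: True, y: False, n: False}
  {m: True, n: True, y: False}
  {m: True, y: True, n: False}


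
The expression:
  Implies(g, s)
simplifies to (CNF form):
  s | ~g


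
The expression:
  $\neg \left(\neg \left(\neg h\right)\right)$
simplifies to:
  $\neg h$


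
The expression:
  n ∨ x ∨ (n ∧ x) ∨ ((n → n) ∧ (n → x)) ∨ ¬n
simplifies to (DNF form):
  True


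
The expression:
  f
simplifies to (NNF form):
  f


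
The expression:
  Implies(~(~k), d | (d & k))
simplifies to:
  d | ~k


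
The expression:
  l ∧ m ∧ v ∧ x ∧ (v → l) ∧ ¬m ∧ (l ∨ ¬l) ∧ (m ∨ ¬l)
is never true.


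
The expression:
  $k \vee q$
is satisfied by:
  {k: True, q: True}
  {k: True, q: False}
  {q: True, k: False}


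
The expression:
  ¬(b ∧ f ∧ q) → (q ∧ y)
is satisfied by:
  {b: True, y: True, f: True, q: True}
  {b: True, y: True, q: True, f: False}
  {y: True, f: True, q: True, b: False}
  {y: True, q: True, f: False, b: False}
  {b: True, f: True, q: True, y: False}


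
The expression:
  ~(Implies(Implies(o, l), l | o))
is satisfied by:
  {o: False, l: False}


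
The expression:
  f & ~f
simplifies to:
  False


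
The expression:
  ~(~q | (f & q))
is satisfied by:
  {q: True, f: False}


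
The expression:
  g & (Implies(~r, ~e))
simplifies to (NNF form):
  g & (r | ~e)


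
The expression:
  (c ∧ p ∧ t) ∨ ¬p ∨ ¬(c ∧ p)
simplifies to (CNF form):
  t ∨ ¬c ∨ ¬p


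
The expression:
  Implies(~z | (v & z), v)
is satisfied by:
  {z: True, v: True}
  {z: True, v: False}
  {v: True, z: False}


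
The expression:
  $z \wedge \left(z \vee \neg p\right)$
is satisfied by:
  {z: True}


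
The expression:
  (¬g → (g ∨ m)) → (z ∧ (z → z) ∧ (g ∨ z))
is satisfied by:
  {z: True, m: False, g: False}
  {z: True, g: True, m: False}
  {z: True, m: True, g: False}
  {z: True, g: True, m: True}
  {g: False, m: False, z: False}


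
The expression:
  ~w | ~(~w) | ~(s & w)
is always true.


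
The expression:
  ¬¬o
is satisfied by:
  {o: True}


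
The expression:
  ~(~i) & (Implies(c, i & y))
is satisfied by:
  {i: True, y: True, c: False}
  {i: True, c: False, y: False}
  {i: True, y: True, c: True}


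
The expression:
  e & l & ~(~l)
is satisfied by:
  {e: True, l: True}


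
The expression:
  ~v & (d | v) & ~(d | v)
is never true.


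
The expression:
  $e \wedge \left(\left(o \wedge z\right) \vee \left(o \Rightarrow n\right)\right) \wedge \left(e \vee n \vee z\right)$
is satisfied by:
  {n: True, z: True, e: True, o: False}
  {n: True, e: True, o: False, z: False}
  {z: True, e: True, o: False, n: False}
  {e: True, z: False, o: False, n: False}
  {n: True, o: True, e: True, z: True}
  {n: True, o: True, e: True, z: False}
  {o: True, e: True, z: True, n: False}


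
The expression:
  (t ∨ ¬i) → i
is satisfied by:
  {i: True}


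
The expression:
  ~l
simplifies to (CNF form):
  ~l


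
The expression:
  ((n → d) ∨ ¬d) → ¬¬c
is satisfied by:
  {c: True}


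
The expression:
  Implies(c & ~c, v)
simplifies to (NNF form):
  True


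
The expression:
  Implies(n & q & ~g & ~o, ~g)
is always true.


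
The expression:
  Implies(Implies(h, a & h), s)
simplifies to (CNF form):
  (h | s) & (s | ~a)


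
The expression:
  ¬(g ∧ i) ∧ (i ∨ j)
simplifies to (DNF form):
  (i ∧ ¬g) ∨ (j ∧ ¬i)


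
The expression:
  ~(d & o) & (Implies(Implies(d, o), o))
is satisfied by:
  {d: True, o: False}
  {o: True, d: False}


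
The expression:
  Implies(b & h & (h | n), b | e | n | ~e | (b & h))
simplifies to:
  True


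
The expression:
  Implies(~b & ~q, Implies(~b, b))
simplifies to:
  b | q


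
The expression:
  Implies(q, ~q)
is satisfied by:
  {q: False}


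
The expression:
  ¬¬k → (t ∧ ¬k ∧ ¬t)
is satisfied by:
  {k: False}


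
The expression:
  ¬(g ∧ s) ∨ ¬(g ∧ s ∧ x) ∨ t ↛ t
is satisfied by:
  {s: False, x: False, g: False}
  {g: True, s: False, x: False}
  {x: True, s: False, g: False}
  {g: True, x: True, s: False}
  {s: True, g: False, x: False}
  {g: True, s: True, x: False}
  {x: True, s: True, g: False}


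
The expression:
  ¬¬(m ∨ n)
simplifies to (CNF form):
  m ∨ n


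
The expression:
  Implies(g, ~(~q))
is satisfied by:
  {q: True, g: False}
  {g: False, q: False}
  {g: True, q: True}


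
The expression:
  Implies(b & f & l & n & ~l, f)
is always true.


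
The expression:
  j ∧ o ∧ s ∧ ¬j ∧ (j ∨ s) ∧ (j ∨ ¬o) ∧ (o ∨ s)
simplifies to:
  False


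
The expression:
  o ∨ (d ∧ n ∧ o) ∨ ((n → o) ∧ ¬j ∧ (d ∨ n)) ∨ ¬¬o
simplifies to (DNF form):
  o ∨ (d ∧ ¬j ∧ ¬n)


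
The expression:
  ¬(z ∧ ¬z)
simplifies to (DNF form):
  True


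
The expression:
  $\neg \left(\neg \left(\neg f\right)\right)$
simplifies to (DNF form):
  $\neg f$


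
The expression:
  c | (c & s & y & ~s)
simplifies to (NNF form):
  c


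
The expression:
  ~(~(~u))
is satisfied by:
  {u: False}


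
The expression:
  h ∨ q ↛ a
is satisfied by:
  {h: True, q: True, a: False}
  {h: True, q: False, a: False}
  {a: True, h: True, q: True}
  {a: True, h: True, q: False}
  {q: True, a: False, h: False}


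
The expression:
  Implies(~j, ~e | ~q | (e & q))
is always true.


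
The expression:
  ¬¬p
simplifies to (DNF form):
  p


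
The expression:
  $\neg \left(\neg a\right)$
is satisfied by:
  {a: True}


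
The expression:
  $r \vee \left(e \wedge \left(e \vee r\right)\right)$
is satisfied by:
  {r: True, e: True}
  {r: True, e: False}
  {e: True, r: False}


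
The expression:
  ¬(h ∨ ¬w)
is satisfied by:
  {w: True, h: False}


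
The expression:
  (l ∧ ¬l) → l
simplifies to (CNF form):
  True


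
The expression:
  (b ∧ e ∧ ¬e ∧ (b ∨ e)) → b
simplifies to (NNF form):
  True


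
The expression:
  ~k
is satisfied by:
  {k: False}


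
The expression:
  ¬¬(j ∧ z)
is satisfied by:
  {z: True, j: True}


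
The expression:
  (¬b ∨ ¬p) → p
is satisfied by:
  {p: True}


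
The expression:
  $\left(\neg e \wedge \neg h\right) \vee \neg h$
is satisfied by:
  {h: False}


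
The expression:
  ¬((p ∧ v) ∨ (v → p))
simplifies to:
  v ∧ ¬p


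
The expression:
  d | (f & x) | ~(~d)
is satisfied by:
  {x: True, d: True, f: True}
  {x: True, d: True, f: False}
  {d: True, f: True, x: False}
  {d: True, f: False, x: False}
  {x: True, f: True, d: False}


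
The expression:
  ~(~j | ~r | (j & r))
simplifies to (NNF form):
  False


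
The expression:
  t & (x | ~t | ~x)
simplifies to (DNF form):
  t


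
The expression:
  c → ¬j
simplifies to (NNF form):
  ¬c ∨ ¬j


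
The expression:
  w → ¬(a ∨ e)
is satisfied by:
  {e: False, w: False, a: False}
  {a: True, e: False, w: False}
  {e: True, a: False, w: False}
  {a: True, e: True, w: False}
  {w: True, a: False, e: False}


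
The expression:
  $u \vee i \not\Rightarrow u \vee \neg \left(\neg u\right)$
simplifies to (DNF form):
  $i \vee u$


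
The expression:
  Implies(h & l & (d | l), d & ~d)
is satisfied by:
  {l: False, h: False}
  {h: True, l: False}
  {l: True, h: False}


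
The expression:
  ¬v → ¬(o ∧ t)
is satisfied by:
  {v: True, o: False, t: False}
  {o: False, t: False, v: False}
  {v: True, t: True, o: False}
  {t: True, o: False, v: False}
  {v: True, o: True, t: False}
  {o: True, v: False, t: False}
  {v: True, t: True, o: True}


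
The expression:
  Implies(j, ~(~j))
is always true.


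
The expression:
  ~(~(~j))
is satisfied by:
  {j: False}


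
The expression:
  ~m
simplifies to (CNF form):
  ~m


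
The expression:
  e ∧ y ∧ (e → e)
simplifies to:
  e ∧ y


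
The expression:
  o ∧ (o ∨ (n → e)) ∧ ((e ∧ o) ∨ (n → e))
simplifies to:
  o ∧ (e ∨ ¬n)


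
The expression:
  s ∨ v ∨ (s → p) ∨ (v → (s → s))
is always true.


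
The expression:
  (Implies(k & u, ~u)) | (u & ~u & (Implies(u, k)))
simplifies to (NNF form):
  ~k | ~u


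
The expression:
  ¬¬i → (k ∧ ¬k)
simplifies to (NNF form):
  ¬i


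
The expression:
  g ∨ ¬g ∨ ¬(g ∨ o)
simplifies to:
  True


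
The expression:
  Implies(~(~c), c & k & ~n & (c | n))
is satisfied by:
  {k: True, c: False, n: False}
  {k: False, c: False, n: False}
  {n: True, k: True, c: False}
  {n: True, k: False, c: False}
  {c: True, k: True, n: False}


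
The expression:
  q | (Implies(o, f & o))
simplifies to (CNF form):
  f | q | ~o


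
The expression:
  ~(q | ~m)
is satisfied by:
  {m: True, q: False}


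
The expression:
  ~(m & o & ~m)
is always true.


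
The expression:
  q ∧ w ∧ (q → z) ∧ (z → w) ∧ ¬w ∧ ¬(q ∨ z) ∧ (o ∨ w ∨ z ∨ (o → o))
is never true.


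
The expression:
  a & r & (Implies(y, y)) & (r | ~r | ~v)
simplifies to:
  a & r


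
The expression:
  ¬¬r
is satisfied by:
  {r: True}


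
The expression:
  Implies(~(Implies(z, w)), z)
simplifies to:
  True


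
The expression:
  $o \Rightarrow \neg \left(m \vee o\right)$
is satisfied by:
  {o: False}


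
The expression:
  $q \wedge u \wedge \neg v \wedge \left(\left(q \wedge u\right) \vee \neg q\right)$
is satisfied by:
  {u: True, q: True, v: False}


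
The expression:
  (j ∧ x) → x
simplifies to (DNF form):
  True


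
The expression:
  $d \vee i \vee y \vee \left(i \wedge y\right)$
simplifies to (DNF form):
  $d \vee i \vee y$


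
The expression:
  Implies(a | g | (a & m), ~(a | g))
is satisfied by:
  {g: False, a: False}


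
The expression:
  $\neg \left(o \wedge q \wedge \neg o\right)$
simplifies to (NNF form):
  $\text{True}$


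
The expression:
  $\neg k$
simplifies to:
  $\neg k$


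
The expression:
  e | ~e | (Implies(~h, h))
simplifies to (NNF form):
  True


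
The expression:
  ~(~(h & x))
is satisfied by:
  {h: True, x: True}


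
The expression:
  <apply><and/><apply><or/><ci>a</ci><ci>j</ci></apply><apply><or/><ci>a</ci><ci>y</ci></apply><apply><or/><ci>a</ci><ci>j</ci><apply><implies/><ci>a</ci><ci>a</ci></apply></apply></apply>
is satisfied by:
  {a: True, j: True, y: True}
  {a: True, j: True, y: False}
  {a: True, y: True, j: False}
  {a: True, y: False, j: False}
  {j: True, y: True, a: False}


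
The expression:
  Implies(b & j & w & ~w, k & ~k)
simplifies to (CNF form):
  True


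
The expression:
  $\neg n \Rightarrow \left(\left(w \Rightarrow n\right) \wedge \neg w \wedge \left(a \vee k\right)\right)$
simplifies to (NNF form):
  $n \vee \left(a \wedge \neg w\right) \vee \left(k \wedge \neg w\right)$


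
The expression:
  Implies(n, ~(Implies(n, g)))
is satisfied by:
  {g: False, n: False}
  {n: True, g: False}
  {g: True, n: False}


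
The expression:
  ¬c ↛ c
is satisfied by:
  {c: False}


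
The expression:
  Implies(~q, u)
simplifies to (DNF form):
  q | u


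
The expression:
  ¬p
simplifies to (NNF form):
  ¬p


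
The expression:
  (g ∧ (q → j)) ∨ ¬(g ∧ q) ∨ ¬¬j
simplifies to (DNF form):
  j ∨ ¬g ∨ ¬q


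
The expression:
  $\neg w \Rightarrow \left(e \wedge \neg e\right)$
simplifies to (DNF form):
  $w$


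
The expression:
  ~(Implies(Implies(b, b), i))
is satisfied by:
  {i: False}


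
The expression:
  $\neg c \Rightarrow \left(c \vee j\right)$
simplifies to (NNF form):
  $c \vee j$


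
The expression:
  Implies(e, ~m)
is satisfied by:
  {m: False, e: False}
  {e: True, m: False}
  {m: True, e: False}


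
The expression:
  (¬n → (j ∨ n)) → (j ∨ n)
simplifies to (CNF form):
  True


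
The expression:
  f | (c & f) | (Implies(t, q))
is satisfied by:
  {q: True, f: True, t: False}
  {q: True, f: False, t: False}
  {f: True, q: False, t: False}
  {q: False, f: False, t: False}
  {q: True, t: True, f: True}
  {q: True, t: True, f: False}
  {t: True, f: True, q: False}


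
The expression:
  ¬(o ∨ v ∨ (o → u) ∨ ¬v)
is never true.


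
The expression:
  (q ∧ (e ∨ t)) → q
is always true.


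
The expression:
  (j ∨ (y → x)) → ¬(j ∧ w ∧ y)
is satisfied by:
  {w: False, y: False, j: False}
  {j: True, w: False, y: False}
  {y: True, w: False, j: False}
  {j: True, y: True, w: False}
  {w: True, j: False, y: False}
  {j: True, w: True, y: False}
  {y: True, w: True, j: False}


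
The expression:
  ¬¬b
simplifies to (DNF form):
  b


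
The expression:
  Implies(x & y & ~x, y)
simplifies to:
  True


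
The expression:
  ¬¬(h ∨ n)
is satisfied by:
  {n: True, h: True}
  {n: True, h: False}
  {h: True, n: False}


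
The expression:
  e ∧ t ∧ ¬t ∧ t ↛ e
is never true.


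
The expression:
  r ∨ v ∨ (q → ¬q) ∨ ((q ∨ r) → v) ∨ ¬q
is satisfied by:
  {r: True, v: True, q: False}
  {r: True, v: False, q: False}
  {v: True, r: False, q: False}
  {r: False, v: False, q: False}
  {q: True, r: True, v: True}
  {q: True, r: True, v: False}
  {q: True, v: True, r: False}


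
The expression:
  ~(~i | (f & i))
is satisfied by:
  {i: True, f: False}


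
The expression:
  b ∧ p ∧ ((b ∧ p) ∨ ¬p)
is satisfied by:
  {p: True, b: True}


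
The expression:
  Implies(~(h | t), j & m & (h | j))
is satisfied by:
  {t: True, h: True, j: True, m: True}
  {t: True, h: True, j: True, m: False}
  {t: True, h: True, m: True, j: False}
  {t: True, h: True, m: False, j: False}
  {t: True, j: True, m: True, h: False}
  {t: True, j: True, m: False, h: False}
  {t: True, j: False, m: True, h: False}
  {t: True, j: False, m: False, h: False}
  {h: True, j: True, m: True, t: False}
  {h: True, j: True, m: False, t: False}
  {h: True, m: True, j: False, t: False}
  {h: True, m: False, j: False, t: False}
  {j: True, m: True, h: False, t: False}


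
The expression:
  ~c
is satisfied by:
  {c: False}


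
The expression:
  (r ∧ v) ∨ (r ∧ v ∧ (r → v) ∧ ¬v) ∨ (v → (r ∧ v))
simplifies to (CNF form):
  r ∨ ¬v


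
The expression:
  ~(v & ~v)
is always true.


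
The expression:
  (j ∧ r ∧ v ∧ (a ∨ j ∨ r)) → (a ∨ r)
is always true.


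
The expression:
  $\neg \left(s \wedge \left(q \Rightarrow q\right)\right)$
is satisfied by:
  {s: False}


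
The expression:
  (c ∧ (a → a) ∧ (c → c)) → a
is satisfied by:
  {a: True, c: False}
  {c: False, a: False}
  {c: True, a: True}


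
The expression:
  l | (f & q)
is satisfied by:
  {l: True, f: True, q: True}
  {l: True, f: True, q: False}
  {l: True, q: True, f: False}
  {l: True, q: False, f: False}
  {f: True, q: True, l: False}


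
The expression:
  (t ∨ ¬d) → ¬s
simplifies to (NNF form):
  (d ∧ ¬t) ∨ ¬s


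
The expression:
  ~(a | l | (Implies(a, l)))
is never true.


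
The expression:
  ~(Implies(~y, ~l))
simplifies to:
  l & ~y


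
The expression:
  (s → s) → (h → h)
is always true.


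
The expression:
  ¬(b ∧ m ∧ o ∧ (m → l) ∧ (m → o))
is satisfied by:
  {l: False, m: False, o: False, b: False}
  {b: True, l: False, m: False, o: False}
  {o: True, l: False, m: False, b: False}
  {b: True, o: True, l: False, m: False}
  {m: True, b: False, l: False, o: False}
  {b: True, m: True, l: False, o: False}
  {o: True, m: True, b: False, l: False}
  {b: True, o: True, m: True, l: False}
  {l: True, o: False, m: False, b: False}
  {b: True, l: True, o: False, m: False}
  {o: True, l: True, b: False, m: False}
  {b: True, o: True, l: True, m: False}
  {m: True, l: True, o: False, b: False}
  {b: True, m: True, l: True, o: False}
  {o: True, m: True, l: True, b: False}


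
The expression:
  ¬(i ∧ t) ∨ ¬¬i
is always true.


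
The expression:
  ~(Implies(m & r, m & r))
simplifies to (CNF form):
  False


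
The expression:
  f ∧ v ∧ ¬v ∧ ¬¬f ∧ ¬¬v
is never true.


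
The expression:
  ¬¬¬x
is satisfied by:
  {x: False}


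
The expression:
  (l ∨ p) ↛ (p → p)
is never true.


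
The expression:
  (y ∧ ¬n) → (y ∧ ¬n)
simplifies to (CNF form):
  True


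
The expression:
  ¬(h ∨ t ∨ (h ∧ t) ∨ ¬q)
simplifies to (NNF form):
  q ∧ ¬h ∧ ¬t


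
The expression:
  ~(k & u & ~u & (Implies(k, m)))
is always true.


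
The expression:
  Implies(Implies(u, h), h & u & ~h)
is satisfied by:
  {u: True, h: False}


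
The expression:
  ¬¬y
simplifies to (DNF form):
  y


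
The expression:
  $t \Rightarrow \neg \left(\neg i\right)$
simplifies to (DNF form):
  $i \vee \neg t$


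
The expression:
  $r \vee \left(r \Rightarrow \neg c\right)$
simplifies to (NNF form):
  $\text{True}$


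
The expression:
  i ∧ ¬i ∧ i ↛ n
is never true.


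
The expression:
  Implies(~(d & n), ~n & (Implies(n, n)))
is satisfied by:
  {d: True, n: False}
  {n: False, d: False}
  {n: True, d: True}


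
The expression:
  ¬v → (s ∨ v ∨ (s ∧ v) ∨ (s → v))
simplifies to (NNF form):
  True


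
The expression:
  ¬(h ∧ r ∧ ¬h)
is always true.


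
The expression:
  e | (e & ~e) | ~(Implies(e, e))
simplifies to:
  e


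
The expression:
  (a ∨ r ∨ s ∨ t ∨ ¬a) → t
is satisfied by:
  {t: True}


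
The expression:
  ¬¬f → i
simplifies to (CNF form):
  i ∨ ¬f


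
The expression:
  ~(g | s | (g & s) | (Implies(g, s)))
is never true.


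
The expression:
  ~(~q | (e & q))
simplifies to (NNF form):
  q & ~e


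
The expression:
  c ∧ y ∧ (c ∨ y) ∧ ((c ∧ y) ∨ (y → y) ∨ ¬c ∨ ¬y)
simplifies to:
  c ∧ y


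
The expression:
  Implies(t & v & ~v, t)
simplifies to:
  True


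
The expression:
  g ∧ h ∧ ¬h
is never true.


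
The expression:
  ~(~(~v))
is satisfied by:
  {v: False}


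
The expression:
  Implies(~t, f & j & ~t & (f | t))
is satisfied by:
  {t: True, j: True, f: True}
  {t: True, j: True, f: False}
  {t: True, f: True, j: False}
  {t: True, f: False, j: False}
  {j: True, f: True, t: False}


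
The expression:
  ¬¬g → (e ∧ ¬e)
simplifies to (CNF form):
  ¬g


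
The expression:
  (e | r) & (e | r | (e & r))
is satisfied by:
  {r: True, e: True}
  {r: True, e: False}
  {e: True, r: False}


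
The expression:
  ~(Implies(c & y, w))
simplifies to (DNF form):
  c & y & ~w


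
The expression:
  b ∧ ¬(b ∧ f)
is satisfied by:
  {b: True, f: False}


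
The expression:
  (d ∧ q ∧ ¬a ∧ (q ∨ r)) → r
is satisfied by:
  {r: True, a: True, q: False, d: False}
  {r: True, q: False, d: False, a: False}
  {a: True, q: False, d: False, r: False}
  {a: False, q: False, d: False, r: False}
  {r: True, d: True, a: True, q: False}
  {r: True, d: True, a: False, q: False}
  {d: True, a: True, r: False, q: False}
  {d: True, r: False, q: False, a: False}
  {a: True, r: True, q: True, d: False}
  {r: True, q: True, a: False, d: False}
  {a: True, q: True, r: False, d: False}
  {q: True, r: False, d: False, a: False}
  {r: True, d: True, q: True, a: True}
  {r: True, d: True, q: True, a: False}
  {d: True, q: True, a: True, r: False}


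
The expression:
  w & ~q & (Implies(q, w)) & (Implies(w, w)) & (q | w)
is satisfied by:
  {w: True, q: False}


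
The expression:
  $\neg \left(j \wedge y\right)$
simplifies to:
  $\neg j \vee \neg y$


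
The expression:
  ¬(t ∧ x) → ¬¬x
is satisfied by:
  {x: True}


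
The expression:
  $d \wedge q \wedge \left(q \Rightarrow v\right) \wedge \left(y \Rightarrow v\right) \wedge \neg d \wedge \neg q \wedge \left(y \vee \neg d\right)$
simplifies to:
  $\text{False}$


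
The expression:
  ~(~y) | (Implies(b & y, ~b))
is always true.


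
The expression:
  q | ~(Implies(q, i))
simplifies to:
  q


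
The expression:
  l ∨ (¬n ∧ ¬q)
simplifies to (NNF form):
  l ∨ (¬n ∧ ¬q)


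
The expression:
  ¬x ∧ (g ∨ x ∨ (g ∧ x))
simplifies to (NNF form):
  g ∧ ¬x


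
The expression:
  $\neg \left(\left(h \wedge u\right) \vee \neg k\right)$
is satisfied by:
  {k: True, h: False, u: False}
  {u: True, k: True, h: False}
  {h: True, k: True, u: False}


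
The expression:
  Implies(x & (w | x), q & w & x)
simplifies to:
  ~x | (q & w)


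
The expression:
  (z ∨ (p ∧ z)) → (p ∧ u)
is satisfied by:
  {p: True, u: True, z: False}
  {p: True, u: False, z: False}
  {u: True, p: False, z: False}
  {p: False, u: False, z: False}
  {z: True, p: True, u: True}


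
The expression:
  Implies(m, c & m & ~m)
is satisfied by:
  {m: False}


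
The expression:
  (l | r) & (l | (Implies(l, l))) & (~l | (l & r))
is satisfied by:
  {r: True}


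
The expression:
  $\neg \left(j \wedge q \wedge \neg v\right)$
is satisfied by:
  {v: True, j: False, q: False}
  {v: False, j: False, q: False}
  {q: True, v: True, j: False}
  {q: True, v: False, j: False}
  {j: True, v: True, q: False}
  {j: True, v: False, q: False}
  {j: True, q: True, v: True}


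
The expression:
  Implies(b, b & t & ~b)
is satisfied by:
  {b: False}


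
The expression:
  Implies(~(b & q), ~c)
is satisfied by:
  {b: True, q: True, c: False}
  {b: True, q: False, c: False}
  {q: True, b: False, c: False}
  {b: False, q: False, c: False}
  {b: True, c: True, q: True}


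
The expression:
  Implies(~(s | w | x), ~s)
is always true.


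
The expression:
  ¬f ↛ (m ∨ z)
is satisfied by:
  {z: False, f: False, m: False}


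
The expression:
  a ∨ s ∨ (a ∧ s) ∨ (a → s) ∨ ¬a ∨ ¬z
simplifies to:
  True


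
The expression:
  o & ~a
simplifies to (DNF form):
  o & ~a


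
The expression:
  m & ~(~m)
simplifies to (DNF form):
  m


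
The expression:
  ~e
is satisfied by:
  {e: False}
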